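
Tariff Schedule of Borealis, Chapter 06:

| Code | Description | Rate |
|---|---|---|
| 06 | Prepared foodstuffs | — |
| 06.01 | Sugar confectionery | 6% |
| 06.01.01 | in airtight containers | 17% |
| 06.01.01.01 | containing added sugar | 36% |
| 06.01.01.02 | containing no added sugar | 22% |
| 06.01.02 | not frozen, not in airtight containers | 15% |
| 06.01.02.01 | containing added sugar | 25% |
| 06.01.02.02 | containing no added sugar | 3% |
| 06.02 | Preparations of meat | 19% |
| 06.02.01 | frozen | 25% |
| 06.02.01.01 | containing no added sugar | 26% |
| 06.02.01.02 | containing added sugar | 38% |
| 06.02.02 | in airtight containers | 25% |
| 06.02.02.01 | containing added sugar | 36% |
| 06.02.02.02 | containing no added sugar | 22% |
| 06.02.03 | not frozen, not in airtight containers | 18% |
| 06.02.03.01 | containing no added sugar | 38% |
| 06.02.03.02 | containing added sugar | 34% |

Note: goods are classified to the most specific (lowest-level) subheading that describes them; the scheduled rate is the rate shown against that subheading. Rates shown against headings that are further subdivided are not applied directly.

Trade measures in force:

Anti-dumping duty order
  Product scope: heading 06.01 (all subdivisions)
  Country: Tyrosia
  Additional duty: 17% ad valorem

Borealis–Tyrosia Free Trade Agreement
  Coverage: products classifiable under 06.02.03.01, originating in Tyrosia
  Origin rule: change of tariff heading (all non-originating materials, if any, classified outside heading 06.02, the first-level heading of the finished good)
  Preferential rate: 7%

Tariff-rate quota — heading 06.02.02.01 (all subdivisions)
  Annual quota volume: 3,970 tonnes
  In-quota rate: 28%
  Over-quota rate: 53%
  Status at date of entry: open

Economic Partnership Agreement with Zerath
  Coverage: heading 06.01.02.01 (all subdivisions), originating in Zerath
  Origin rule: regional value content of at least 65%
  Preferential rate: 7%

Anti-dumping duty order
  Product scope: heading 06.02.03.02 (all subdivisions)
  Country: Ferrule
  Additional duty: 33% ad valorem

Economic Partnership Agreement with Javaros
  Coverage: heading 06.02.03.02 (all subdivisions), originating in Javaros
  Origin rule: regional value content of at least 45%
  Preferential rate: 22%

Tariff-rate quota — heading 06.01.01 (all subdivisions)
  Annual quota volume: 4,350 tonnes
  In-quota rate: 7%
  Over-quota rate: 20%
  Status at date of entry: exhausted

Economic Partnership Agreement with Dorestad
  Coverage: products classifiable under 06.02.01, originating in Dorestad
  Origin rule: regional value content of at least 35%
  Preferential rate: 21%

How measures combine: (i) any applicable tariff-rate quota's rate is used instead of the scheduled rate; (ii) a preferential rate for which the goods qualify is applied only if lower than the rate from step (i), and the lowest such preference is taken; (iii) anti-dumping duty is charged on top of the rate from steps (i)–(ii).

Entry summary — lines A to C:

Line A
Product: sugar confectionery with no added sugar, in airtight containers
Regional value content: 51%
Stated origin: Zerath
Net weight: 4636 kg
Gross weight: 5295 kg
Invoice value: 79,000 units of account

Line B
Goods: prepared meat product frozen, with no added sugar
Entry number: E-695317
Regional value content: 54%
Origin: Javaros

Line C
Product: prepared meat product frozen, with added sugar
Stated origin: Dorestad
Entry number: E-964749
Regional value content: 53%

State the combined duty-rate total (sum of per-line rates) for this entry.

Line A: sugar confectionery → 06.01; in airtight containers → 06.01.01; with no added sugar → 06.01.01.02. Scheduled 22%. quota on 06.01.01 exhausted → over-quota 20%; Zerath agreement on 06.01.02.01: 06.01.01.02 not covered. → 20%.
Line B: prepared meat product → 06.02; frozen → 06.02.01; with no added sugar → 06.02.01.01. Scheduled 26%. Javaros agreement on 06.02.03.02: 06.02.01.01 not covered. → 26%.
Line C: prepared meat product → 06.02; frozen → 06.02.01; with added sugar → 06.02.01.02. Scheduled 38%. Dorestad agreement on 06.02.01: RVC ≥ 35% → 21% available; preferential 21%. → 21%.
Sum: 20% + 26% + 21% = 67%.

67%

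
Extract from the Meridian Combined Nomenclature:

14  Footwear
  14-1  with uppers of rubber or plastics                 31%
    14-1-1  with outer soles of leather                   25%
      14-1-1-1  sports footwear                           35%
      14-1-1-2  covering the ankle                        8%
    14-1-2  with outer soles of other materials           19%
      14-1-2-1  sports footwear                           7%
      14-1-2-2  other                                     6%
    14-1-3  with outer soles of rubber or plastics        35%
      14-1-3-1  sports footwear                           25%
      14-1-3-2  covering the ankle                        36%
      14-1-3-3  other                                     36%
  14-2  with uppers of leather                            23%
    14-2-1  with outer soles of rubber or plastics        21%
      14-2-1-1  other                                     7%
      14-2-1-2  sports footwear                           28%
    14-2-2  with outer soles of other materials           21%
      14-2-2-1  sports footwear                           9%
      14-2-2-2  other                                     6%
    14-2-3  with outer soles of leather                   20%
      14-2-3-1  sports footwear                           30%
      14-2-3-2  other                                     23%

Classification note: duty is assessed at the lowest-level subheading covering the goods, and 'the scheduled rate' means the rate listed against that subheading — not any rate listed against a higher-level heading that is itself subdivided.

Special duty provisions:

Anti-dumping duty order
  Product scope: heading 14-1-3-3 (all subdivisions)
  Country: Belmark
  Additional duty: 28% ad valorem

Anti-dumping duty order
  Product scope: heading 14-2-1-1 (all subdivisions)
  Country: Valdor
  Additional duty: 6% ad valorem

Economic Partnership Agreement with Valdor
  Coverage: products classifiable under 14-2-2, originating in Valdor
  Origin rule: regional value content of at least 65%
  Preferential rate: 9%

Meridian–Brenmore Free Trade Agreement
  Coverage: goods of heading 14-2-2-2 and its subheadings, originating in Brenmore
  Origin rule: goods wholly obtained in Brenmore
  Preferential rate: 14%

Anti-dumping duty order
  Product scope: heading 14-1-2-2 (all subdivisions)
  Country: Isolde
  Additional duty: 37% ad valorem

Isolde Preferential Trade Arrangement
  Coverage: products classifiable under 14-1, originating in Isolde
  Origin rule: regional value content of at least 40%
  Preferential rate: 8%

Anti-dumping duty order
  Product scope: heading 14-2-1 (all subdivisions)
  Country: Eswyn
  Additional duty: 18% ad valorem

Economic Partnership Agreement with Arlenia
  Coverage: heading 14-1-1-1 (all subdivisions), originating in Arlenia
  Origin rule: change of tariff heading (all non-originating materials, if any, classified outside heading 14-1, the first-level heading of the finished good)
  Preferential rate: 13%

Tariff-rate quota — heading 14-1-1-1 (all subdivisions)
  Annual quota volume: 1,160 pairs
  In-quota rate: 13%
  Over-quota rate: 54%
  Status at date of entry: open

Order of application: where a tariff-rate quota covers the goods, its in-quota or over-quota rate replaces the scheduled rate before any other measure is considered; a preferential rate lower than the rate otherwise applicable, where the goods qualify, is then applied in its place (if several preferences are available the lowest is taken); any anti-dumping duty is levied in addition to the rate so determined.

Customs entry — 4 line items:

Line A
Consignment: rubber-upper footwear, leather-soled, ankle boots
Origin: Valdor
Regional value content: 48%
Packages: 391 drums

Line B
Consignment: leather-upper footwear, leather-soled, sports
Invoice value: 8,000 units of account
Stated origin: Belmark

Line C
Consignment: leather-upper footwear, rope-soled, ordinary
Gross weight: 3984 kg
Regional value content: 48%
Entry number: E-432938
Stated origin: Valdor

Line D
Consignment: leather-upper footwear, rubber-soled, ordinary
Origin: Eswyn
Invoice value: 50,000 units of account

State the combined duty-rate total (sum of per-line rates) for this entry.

69%

Line A: rubber-upper → 14-1; leather-soled → 14-1-1; ankle boots → 14-1-1-2. Scheduled 8%. Valdor agreement on 14-2-2: 14-1-1-2 not covered. → 8%.
Line B: leather-upper → 14-2; leather-soled → 14-2-3; sports → 14-2-3-1. Scheduled 30%. No special measure applies. → 30%.
Line C: leather-upper → 14-2; rope-soled → 14-2-2; ordinary → 14-2-2-2. Scheduled 6%. Valdor agreement on 14-2-2: RVC < 65%. → 6%.
Line D: leather-upper → 14-2; rubber-soled → 14-2-1; ordinary → 14-2-1-1. Scheduled 7%. anti-dumping (Eswyn, 14-2-1): +18%; total 7% + 18% = 25%. → 25%.
Sum: 8% + 30% + 6% + 25% = 69%.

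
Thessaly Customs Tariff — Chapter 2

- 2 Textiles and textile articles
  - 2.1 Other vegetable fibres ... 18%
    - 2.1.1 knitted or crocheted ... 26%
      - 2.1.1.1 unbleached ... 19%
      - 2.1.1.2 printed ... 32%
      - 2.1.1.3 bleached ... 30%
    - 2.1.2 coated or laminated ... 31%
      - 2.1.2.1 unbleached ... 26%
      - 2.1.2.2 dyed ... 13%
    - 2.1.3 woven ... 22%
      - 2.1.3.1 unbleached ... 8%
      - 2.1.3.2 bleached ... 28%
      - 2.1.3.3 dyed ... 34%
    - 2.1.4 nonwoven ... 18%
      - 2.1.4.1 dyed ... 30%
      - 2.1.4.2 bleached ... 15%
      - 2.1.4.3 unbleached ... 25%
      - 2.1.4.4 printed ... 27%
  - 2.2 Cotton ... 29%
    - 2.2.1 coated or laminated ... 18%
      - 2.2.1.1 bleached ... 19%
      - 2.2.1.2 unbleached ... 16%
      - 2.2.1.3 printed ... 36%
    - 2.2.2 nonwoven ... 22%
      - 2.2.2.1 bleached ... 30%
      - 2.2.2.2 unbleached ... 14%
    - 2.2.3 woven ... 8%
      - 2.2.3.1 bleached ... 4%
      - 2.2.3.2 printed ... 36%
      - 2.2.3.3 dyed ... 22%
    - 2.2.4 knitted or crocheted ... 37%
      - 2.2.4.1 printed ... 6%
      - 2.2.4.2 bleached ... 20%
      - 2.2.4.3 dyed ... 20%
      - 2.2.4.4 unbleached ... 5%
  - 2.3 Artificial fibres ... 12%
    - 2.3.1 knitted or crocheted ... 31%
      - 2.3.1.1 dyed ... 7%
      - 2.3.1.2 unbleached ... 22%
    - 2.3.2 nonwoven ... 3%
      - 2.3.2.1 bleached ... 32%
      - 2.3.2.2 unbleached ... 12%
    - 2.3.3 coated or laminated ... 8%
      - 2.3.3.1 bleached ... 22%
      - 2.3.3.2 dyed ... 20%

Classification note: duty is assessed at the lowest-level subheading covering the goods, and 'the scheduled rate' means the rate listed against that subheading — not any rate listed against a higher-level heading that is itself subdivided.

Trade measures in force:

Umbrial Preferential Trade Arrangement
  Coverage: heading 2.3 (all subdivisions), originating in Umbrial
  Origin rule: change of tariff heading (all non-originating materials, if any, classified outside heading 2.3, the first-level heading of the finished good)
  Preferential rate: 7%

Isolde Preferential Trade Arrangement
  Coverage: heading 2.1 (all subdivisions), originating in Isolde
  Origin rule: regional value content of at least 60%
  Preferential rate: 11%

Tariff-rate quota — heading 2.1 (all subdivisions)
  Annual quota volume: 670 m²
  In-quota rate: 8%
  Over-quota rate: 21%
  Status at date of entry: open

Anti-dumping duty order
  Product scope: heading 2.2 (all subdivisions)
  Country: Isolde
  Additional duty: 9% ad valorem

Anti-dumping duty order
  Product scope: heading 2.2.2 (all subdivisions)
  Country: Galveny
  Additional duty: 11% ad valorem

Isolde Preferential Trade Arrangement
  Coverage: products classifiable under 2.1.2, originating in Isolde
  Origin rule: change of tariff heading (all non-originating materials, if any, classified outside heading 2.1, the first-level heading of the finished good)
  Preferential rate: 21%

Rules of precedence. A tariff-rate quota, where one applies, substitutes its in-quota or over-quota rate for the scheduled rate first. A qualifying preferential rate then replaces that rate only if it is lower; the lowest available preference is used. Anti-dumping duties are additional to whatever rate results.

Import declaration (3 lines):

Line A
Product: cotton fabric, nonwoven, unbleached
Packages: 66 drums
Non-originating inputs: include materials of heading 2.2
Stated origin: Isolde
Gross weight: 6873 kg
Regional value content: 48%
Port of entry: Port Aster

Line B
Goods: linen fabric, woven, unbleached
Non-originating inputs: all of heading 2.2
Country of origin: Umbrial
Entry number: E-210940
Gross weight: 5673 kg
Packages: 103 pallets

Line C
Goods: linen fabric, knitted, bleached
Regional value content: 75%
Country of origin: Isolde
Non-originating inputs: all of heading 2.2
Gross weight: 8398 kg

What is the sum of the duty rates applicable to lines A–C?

Line A: cotton → 2.2; nonwoven → 2.2.2; unbleached → 2.2.2.2. Scheduled 14%. Isolde agreement on 2.1: 2.2.2.2 not covered; Isolde agreement on 2.1.2: 2.2.2.2 not covered; anti-dumping (Isolde, 2.2): +9%; total 14% + 9% = 23%. → 23%.
Line B: linen → 2.1; woven → 2.1.3; unbleached → 2.1.3.1. Scheduled 8%. quota on 2.1 open → in-quota 8%; Umbrial agreement on 2.3: 2.1.3.1 not covered. → 8%.
Line C: linen → 2.1; knitted → 2.1.1; bleached → 2.1.1.3. Scheduled 30%. quota on 2.1 open → in-quota 8%; Isolde agreement on 2.1: RVC ≥ 60% → 11% available; Isolde agreement on 2.1.2: 2.1.1.3 not covered; preference 11% not lower than 8% → no reduction. → 8%.
Sum: 23% + 8% + 8% = 39%.

39%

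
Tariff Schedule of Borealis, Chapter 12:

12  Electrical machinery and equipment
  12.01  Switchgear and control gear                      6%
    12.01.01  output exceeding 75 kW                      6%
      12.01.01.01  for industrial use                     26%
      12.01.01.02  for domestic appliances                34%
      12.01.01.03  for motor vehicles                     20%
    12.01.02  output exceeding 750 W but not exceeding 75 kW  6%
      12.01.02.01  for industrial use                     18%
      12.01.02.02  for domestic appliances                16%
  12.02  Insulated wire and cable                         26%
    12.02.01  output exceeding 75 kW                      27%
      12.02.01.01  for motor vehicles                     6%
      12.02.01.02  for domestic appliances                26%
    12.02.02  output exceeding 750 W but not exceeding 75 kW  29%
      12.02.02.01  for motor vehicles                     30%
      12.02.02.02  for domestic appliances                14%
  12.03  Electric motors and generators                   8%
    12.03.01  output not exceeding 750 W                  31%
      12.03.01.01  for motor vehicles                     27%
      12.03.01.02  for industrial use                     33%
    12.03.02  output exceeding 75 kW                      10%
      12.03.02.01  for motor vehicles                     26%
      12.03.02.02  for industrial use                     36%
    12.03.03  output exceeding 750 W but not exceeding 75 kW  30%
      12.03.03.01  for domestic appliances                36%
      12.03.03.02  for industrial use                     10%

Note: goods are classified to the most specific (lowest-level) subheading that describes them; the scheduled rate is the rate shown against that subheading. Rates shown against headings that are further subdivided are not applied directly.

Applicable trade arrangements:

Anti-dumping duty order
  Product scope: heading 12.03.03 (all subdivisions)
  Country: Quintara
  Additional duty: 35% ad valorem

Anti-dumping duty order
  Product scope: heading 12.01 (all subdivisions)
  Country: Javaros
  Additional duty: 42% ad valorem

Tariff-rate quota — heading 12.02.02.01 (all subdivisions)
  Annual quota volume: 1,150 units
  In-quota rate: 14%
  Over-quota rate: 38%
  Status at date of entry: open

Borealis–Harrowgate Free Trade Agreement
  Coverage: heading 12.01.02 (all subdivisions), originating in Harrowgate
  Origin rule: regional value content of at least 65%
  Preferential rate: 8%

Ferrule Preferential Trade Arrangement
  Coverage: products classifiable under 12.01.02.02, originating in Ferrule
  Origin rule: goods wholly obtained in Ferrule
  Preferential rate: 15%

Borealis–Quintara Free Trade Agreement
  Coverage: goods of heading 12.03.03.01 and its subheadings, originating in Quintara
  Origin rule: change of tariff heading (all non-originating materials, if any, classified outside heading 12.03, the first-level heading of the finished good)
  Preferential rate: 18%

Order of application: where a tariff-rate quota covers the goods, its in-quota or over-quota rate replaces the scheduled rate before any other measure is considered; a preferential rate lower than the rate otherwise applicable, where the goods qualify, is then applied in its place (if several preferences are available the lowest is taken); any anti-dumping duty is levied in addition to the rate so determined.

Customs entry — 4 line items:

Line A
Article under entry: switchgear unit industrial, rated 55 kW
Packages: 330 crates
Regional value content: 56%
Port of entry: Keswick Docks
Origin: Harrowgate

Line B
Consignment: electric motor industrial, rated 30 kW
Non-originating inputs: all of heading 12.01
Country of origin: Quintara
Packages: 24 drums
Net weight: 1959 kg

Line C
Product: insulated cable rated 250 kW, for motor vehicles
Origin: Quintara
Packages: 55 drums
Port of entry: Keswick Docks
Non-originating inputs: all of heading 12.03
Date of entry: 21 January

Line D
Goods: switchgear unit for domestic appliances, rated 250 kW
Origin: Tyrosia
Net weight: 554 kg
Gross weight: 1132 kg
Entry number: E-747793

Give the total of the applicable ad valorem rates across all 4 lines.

103%

Line A: switchgear unit → 12.01; rated 55 kW → 12.01.02; industrial → 12.01.02.01. Scheduled 18%. Harrowgate agreement on 12.01.02: RVC < 65%. → 18%.
Line B: electric motor → 12.03; rated 30 kW → 12.03.03; industrial → 12.03.03.02. Scheduled 10%. Quintara agreement on 12.03.03.01: 12.03.03.02 not covered; anti-dumping (Quintara, 12.03.03): +35%; total 10% + 35% = 45%. → 45%.
Line C: insulated cable → 12.02; rated 250 kW → 12.02.01; for motor vehicles → 12.02.01.01. Scheduled 6%. Quintara agreement on 12.03.03.01: 12.02.01.01 not covered. → 6%.
Line D: switchgear unit → 12.01; rated 250 kW → 12.01.01; for domestic appliances → 12.01.01.02. Scheduled 34%. No special measure applies. → 34%.
Sum: 18% + 45% + 6% + 34% = 103%.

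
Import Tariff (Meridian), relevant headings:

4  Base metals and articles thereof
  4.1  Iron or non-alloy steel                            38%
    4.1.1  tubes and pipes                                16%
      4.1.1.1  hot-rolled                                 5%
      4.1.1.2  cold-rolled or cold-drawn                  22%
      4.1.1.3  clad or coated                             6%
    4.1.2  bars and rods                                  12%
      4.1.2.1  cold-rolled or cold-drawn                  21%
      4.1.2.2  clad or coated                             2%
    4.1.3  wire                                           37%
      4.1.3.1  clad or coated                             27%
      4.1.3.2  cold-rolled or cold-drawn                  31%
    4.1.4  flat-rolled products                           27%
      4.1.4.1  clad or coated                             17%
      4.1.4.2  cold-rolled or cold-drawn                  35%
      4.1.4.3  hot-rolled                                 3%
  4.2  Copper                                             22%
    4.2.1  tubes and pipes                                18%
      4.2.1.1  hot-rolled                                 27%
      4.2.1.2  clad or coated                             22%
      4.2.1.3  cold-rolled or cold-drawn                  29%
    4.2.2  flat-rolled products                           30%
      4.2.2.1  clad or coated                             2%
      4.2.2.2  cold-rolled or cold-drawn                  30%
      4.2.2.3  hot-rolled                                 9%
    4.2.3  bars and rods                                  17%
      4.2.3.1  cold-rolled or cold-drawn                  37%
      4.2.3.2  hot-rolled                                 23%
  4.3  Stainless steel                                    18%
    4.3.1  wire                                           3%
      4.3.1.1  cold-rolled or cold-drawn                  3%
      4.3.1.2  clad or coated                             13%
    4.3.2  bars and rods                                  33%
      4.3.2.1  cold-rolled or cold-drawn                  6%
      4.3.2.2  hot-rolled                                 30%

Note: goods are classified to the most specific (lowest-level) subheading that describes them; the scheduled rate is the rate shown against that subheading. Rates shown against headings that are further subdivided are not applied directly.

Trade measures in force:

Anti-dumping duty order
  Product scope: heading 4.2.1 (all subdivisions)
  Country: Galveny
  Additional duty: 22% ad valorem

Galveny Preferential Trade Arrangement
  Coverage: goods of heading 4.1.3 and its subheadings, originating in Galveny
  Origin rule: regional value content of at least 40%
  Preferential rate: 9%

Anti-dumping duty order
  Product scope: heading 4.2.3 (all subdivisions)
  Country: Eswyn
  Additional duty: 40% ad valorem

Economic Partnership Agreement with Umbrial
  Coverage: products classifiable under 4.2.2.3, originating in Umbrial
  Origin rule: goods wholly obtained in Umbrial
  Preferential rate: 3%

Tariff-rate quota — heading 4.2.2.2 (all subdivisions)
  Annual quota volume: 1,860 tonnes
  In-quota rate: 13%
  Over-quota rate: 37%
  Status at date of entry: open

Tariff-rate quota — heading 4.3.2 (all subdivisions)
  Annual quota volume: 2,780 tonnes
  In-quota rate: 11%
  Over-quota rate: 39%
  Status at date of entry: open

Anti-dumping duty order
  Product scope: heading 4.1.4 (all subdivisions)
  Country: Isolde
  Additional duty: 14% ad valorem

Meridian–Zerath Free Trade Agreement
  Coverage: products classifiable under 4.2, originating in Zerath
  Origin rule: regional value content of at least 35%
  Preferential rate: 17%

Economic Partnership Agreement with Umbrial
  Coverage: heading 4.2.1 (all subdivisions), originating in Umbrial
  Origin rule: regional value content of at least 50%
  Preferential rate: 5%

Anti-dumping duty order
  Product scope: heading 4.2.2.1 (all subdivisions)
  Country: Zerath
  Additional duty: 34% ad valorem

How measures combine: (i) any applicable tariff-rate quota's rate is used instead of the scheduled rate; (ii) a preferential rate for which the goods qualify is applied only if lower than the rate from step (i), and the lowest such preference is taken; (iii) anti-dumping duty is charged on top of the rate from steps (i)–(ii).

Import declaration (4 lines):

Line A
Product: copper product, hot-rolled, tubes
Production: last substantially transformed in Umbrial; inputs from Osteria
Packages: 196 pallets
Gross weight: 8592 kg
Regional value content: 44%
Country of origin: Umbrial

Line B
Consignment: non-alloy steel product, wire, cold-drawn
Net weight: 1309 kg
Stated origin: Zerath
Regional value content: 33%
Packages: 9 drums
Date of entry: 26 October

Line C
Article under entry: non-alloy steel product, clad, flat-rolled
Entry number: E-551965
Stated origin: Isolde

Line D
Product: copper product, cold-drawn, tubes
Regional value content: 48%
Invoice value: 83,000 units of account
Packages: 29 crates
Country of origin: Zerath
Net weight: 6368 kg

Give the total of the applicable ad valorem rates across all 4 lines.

106%

Line A: copper → 4.2; tubes → 4.2.1; hot-rolled → 4.2.1.1. Scheduled 27%. Umbrial agreement on 4.2.2.3: 4.2.1.1 not covered; Umbrial agreement on 4.2.1: RVC < 50%. → 27%.
Line B: non-alloy steel → 4.1; wire → 4.1.3; cold-drawn → 4.1.3.2. Scheduled 31%. Zerath agreement on 4.2: 4.1.3.2 not covered. → 31%.
Line C: non-alloy steel → 4.1; flat-rolled → 4.1.4; clad → 4.1.4.1. Scheduled 17%. anti-dumping (Isolde, 4.1.4): +14%; total 17% + 14% = 31%. → 31%.
Line D: copper → 4.2; tubes → 4.2.1; cold-drawn → 4.2.1.3. Scheduled 29%. Zerath agreement on 4.2: RVC ≥ 35% → 17% available; preferential 17%. → 17%.
Sum: 27% + 31% + 31% + 17% = 106%.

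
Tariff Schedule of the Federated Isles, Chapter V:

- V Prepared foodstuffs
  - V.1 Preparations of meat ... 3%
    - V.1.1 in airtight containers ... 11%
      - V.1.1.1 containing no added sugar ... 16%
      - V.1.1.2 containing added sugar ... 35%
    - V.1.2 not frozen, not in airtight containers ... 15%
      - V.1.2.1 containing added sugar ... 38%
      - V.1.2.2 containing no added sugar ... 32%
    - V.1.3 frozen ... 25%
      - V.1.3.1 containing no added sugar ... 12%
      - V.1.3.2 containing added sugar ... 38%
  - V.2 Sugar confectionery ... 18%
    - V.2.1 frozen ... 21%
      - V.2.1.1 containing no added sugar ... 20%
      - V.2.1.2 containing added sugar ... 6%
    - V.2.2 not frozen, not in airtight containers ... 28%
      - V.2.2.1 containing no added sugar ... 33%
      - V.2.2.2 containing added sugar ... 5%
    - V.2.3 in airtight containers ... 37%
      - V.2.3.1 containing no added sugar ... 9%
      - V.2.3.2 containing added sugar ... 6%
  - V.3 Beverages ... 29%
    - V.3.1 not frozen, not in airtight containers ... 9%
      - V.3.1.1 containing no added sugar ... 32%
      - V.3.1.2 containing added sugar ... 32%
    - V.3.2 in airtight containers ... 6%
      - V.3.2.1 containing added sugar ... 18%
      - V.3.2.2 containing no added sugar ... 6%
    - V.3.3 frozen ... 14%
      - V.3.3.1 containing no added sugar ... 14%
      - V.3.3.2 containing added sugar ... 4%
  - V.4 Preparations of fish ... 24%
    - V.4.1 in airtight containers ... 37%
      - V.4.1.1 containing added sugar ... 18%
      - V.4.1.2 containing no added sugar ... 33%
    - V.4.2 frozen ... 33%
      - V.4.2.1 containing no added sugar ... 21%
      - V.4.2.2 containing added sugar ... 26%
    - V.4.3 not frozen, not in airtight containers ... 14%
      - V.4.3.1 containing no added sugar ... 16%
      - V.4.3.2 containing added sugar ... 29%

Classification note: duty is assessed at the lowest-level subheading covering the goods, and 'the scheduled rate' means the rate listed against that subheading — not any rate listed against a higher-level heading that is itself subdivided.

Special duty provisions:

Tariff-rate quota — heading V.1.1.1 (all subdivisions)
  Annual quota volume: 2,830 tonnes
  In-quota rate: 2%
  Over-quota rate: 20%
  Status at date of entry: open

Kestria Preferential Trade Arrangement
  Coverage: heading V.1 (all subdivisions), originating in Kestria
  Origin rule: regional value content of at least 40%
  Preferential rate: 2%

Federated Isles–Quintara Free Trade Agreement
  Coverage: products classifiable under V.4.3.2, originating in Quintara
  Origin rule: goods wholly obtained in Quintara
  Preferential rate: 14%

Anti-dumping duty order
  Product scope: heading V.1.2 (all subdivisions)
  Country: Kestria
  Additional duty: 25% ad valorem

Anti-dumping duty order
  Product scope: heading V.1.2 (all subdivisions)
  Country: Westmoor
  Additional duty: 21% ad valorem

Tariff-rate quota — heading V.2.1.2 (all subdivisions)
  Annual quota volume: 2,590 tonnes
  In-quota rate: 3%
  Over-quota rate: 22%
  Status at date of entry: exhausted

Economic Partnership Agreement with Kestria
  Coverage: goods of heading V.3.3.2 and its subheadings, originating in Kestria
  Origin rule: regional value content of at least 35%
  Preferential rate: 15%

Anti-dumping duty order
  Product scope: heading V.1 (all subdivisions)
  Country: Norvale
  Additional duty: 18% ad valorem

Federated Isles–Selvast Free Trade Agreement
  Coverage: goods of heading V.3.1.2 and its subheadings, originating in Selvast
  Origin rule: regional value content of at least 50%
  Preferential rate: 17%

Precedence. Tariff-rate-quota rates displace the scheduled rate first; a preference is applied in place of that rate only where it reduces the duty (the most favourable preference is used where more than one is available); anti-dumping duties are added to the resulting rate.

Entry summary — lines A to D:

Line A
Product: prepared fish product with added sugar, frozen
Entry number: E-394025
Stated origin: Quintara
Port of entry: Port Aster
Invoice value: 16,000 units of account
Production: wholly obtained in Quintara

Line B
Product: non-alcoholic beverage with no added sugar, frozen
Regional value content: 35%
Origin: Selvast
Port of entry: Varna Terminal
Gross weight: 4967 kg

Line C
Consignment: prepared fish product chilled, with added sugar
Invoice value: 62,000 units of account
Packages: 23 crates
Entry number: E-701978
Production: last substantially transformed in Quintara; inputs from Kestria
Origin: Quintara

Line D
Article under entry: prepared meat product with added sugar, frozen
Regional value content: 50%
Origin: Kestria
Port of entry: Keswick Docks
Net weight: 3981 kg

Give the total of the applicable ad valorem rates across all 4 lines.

Line A: prepared fish product → V.4; frozen → V.4.2; with added sugar → V.4.2.2. Scheduled 26%. Quintara agreement on V.4.3.2: V.4.2.2 not covered. → 26%.
Line B: non-alcoholic beverage → V.3; frozen → V.3.3; with no added sugar → V.3.3.1. Scheduled 14%. Selvast agreement on V.3.1.2: V.3.3.1 not covered. → 14%.
Line C: prepared fish product → V.4; chilled → V.4.3; with added sugar → V.4.3.2. Scheduled 29%. Quintara agreement on V.4.3.2: not wholly obtained. → 29%.
Line D: prepared meat product → V.1; frozen → V.1.3; with added sugar → V.1.3.2. Scheduled 38%. Kestria agreement on V.1: RVC ≥ 40% → 2% available; Kestria agreement on V.3.3.2: V.1.3.2 not covered; preferential 2%. → 2%.
Sum: 26% + 14% + 29% + 2% = 71%.

71%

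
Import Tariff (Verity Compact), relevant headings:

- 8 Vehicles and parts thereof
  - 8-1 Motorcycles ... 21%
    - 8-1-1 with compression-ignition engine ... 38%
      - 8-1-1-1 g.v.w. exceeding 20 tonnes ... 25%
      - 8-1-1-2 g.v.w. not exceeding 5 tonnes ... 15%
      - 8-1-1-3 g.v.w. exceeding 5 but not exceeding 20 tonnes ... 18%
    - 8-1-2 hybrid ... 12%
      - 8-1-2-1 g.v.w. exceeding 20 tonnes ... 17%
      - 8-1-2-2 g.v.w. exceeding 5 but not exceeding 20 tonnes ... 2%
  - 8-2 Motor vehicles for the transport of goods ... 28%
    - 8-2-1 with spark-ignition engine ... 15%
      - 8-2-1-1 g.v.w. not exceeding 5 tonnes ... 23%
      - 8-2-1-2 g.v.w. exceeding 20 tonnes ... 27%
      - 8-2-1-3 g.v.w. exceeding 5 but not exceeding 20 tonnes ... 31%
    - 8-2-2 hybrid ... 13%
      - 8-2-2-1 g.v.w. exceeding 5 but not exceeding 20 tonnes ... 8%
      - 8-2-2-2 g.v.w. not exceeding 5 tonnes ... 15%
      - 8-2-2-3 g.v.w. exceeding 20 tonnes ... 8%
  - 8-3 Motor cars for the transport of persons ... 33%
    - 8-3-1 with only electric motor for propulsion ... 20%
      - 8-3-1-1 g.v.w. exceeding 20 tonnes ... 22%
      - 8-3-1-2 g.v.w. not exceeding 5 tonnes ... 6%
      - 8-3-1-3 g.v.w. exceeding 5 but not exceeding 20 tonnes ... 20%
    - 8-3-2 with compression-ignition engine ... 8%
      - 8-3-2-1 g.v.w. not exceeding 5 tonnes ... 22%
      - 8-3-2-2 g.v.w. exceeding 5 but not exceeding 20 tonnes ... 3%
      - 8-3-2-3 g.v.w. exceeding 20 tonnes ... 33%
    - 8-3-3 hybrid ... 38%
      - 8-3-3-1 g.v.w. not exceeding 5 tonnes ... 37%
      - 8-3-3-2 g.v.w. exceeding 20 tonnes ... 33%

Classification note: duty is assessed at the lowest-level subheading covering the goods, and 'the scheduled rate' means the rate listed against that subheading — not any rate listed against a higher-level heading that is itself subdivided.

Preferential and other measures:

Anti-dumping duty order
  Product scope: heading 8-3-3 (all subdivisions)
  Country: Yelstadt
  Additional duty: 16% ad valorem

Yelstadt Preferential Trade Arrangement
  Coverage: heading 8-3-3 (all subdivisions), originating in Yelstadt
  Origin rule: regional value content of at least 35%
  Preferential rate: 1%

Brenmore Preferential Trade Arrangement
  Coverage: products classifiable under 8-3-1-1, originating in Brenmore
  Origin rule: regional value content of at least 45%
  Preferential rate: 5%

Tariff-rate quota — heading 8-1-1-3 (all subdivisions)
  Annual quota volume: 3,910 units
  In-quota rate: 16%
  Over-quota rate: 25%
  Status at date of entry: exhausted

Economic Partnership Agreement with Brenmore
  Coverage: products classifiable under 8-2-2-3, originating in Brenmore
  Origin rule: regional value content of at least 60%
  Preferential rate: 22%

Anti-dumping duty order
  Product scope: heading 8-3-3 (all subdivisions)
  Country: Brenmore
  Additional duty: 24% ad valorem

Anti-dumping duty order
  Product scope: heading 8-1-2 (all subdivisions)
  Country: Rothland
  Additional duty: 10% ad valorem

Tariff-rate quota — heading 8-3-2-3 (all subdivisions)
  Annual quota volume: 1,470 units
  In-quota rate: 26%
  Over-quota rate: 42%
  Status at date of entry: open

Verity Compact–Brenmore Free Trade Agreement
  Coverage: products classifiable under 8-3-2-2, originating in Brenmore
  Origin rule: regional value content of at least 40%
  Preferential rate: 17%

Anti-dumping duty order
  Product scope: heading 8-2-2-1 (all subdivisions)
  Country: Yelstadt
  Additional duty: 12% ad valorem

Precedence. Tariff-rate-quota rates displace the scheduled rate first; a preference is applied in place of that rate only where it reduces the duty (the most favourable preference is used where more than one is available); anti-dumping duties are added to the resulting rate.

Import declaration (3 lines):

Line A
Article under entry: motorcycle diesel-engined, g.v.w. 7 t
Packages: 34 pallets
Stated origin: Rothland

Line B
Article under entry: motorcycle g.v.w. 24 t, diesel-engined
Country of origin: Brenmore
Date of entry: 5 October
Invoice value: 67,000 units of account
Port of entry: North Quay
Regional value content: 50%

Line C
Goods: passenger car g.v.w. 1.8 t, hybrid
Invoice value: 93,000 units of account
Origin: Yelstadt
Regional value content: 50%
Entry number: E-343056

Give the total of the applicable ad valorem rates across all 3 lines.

Line A: motorcycle → 8-1; diesel-engined → 8-1-1; g.v.w. 7 t → 8-1-1-3. Scheduled 18%. quota on 8-1-1-3 exhausted → over-quota 25%. → 25%.
Line B: motorcycle → 8-1; diesel-engined → 8-1-1; g.v.w. 24 t → 8-1-1-1. Scheduled 25%. Brenmore agreement on 8-3-1-1: 8-1-1-1 not covered; Brenmore agreement on 8-2-2-3: 8-1-1-1 not covered; Brenmore agreement on 8-3-2-2: 8-1-1-1 not covered. → 25%.
Line C: passenger car → 8-3; hybrid → 8-3-3; g.v.w. 1.8 t → 8-3-3-1. Scheduled 37%. Yelstadt agreement on 8-3-3: RVC ≥ 35% → 1% available; preferential 1%; anti-dumping (Yelstadt, 8-3-3): +16%; total 1% + 16% = 17%. → 17%.
Sum: 25% + 25% + 17% = 67%.

67%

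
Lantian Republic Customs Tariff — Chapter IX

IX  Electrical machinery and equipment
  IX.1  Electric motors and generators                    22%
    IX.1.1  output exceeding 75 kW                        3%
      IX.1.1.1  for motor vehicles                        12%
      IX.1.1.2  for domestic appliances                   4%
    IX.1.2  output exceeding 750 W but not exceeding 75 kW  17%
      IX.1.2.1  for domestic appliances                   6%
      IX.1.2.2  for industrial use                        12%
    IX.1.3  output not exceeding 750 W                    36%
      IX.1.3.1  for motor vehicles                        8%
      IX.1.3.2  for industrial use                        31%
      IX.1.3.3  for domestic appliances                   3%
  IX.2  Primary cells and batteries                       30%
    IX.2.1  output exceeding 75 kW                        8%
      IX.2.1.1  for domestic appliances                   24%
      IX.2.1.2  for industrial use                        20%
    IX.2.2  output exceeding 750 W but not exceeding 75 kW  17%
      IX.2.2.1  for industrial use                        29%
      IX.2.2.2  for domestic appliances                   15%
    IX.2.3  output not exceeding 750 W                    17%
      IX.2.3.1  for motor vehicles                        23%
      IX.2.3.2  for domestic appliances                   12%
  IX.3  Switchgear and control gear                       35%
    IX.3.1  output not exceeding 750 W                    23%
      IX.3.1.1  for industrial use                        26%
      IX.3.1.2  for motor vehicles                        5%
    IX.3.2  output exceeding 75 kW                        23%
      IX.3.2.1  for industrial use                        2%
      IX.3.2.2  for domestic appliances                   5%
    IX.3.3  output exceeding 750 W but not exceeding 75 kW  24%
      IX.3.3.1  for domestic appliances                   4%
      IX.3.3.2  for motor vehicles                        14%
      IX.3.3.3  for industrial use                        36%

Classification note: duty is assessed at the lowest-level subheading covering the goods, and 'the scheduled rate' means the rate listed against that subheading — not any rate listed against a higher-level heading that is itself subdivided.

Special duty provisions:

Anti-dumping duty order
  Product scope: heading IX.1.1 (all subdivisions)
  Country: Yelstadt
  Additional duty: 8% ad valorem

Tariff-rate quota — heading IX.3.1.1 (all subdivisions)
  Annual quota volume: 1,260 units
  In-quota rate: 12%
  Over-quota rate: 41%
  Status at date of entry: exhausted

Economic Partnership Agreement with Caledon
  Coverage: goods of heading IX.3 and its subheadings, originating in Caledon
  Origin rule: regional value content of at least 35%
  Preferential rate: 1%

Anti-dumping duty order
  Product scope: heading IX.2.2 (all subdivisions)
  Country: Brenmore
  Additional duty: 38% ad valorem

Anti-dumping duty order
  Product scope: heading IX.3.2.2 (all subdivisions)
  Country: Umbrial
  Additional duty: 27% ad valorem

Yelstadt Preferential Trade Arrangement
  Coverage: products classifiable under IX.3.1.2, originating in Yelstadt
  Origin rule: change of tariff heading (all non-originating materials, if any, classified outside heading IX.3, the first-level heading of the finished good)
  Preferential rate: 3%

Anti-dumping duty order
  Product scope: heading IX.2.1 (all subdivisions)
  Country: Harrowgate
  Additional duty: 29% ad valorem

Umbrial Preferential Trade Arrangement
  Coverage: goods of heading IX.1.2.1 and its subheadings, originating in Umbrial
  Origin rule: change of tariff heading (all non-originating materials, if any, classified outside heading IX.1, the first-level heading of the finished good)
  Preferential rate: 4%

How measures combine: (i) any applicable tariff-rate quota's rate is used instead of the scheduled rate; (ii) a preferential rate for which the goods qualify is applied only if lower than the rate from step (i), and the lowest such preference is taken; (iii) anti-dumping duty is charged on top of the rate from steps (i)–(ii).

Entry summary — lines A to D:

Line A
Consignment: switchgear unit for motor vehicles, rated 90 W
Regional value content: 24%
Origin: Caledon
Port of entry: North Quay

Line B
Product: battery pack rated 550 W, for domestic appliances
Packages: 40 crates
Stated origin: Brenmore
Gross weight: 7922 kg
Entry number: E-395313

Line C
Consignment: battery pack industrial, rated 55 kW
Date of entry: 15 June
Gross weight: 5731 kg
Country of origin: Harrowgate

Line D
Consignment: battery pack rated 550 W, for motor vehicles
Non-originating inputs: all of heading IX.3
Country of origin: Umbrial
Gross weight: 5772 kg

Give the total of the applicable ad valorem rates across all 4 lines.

69%

Line A: switchgear unit → IX.3; rated 90 W → IX.3.1; for motor vehicles → IX.3.1.2. Scheduled 5%. Caledon agreement on IX.3: RVC < 35%. → 5%.
Line B: battery pack → IX.2; rated 550 W → IX.2.3; for domestic appliances → IX.2.3.2. Scheduled 12%. No special measure applies. → 12%.
Line C: battery pack → IX.2; rated 55 kW → IX.2.2; industrial → IX.2.2.1. Scheduled 29%. No special measure applies. → 29%.
Line D: battery pack → IX.2; rated 550 W → IX.2.3; for motor vehicles → IX.2.3.1. Scheduled 23%. Umbrial agreement on IX.1.2.1: IX.2.3.1 not covered. → 23%.
Sum: 5% + 12% + 29% + 23% = 69%.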